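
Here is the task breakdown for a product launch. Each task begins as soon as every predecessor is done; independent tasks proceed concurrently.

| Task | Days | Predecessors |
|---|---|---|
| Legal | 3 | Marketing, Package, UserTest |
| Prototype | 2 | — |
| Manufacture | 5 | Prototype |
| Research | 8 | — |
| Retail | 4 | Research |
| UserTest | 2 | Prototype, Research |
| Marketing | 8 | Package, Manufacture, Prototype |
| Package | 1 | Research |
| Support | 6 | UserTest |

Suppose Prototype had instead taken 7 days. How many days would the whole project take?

23

Actual critical path: Research→Package→Marketing→Legal = 8+1+8+3 = 20 ⇒ 20 days.
Prototype has 2 days of float (longest path through it is 18).
New critical path: Prototype→Manufacture→Marketing→Legal = 7+5+8+3 = 23 ⇒ 23 days.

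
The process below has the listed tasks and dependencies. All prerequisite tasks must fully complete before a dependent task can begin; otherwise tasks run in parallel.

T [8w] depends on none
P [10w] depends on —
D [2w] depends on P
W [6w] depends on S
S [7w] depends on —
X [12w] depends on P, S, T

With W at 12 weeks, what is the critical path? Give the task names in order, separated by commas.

P, X

Baseline: P→X = 10+12 = 22 → 22 weeks.
The longest path through W is only 13 weeks, so W has float 9.
That remains the longest chain; total 22 weeks.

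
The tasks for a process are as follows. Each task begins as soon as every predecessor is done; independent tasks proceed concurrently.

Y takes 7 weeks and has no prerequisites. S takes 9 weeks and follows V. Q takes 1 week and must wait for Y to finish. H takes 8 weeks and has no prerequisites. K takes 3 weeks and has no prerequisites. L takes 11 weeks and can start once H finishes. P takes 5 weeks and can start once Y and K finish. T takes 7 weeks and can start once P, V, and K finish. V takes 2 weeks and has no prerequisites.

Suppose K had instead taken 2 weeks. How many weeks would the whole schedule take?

The binding path is H→L = 8+11 = 19; finish at 19 weeks.
K has 4 weeks of float (longest path through it is 15).
No other chain overtakes it, so the finish is 19 weeks.

19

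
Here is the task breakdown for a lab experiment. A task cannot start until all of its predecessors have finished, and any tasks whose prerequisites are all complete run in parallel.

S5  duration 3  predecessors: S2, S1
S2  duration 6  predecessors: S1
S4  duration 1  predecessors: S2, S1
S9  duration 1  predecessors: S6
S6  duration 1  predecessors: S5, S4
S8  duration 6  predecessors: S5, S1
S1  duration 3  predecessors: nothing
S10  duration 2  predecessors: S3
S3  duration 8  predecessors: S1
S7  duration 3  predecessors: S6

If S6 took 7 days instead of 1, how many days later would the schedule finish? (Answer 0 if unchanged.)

Actual critical path: S1→S2→S5→S8 = 3+6+3+6 = 18 ⇒ 18 days.
S6 is off the critical path — its longest chain is 16 days, giving 2 of slack.
Now S1→S2→S5→S6→S7 = 3+6+3+7+3 = 22 is longest, so the finish becomes 22 days.
Change in finish: 22 − 18 = +4 days.

4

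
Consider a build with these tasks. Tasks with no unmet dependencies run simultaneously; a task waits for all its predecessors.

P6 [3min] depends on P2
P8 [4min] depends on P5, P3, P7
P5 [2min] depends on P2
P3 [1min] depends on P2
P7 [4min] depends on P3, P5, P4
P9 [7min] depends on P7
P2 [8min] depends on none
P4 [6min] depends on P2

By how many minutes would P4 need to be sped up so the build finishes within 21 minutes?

4

Current finish: 25 minutes; target: 21.
P4 is on every critical path, so each minute cut from P4 cuts the finish by one (this holds down to a finish of 21).
Need 25 − 21 = 4 minutes off P4 → P4 becomes 2 minutes, finish becomes 21.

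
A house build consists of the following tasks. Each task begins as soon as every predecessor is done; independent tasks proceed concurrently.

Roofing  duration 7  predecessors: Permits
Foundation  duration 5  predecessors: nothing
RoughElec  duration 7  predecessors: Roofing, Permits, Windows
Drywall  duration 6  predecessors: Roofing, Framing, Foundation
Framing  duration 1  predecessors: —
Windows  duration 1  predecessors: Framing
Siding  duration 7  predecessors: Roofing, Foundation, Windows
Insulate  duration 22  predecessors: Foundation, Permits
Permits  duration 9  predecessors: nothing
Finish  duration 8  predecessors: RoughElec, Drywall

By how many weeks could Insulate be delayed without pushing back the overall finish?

0

The longest chain is Permits→Roofing→RoughElec→Finish = 9+7+7+8 = 31; overall finish 31 weeks.
Insulate finishes as early as 31 and must finish by 31.
Float = 31 − 31 = 0.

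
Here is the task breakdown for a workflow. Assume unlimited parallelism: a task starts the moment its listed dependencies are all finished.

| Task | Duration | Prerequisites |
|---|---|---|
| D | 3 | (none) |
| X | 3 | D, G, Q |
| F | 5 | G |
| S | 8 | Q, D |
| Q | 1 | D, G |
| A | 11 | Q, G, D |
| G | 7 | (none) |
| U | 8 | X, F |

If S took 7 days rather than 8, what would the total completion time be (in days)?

20

Critical path before the change: G→F→U = 7+5+8 = 20 giving 20 days.
S is off the critical path — its longest chain is 16 days, giving 4 of slack.
That remains the longest chain; total 20 days.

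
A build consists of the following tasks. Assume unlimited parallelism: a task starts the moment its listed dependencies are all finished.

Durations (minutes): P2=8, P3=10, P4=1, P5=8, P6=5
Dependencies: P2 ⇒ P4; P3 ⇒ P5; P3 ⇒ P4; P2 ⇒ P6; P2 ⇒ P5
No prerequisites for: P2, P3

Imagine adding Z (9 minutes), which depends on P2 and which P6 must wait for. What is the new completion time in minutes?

Originally the plan takes 18 minutes.
With Z inserted, P6 now waits for max(P2, Z).
New critical path: P2→Z→P6 = 8+9+5 = 22 ⇒ 22 minutes.

22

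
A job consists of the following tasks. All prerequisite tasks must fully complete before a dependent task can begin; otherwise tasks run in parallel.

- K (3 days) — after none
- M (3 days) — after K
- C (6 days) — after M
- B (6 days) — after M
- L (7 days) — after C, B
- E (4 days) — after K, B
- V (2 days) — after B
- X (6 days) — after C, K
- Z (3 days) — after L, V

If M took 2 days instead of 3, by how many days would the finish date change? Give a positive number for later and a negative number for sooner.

Actual critical path: K→M→C→L→Z = 3+3+6+7+3 = 22 ⇒ 22 days.
M lies on that path, so at 2 days the path becomes 21 days.
The critical path is still K→M→C→L→Z; finish is now 21 days.
Change in finish: 21 − 22 = -1 days.

-1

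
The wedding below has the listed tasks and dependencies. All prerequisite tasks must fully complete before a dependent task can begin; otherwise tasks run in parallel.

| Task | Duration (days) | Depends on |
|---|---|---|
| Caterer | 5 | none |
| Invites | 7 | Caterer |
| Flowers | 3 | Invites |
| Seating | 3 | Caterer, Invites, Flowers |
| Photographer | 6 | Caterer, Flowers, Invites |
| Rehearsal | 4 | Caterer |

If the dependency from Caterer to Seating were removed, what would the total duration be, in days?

Before: longest chain Caterer→Invites→Flowers→Photographer = 5+7+3+6 = 21, finish 21.
Dropping Caterer→Seating doesn't change Seating's earliest start (15); another predecessor still binds.
New critical path: Caterer→Invites→Flowers→Photographer = 5+7+3+6 = 21 ⇒ 21 days.

21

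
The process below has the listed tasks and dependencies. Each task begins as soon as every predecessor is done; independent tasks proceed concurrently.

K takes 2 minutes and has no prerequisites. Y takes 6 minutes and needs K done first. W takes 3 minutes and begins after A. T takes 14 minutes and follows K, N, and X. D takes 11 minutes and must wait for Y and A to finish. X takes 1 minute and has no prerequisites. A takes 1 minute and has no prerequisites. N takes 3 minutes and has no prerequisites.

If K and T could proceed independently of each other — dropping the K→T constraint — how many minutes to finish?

With the dependency in place, K→Y→D = 2+6+11 = 19 sets the finish at 19 minutes.
Dropping K→T doesn't change T's earliest start (3); another predecessor still binds.
After: K→Y→D = 2+6+11 = 19 → 19 minutes.

19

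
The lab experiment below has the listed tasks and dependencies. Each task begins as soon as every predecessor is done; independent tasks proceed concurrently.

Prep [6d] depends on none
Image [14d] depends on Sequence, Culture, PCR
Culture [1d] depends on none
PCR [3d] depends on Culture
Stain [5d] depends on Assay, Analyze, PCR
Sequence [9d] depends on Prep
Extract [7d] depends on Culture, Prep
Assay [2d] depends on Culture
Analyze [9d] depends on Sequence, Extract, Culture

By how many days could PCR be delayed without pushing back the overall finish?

Prep→Sequence→Analyze→Stain = 6+9+9+5 = 29 sets the makespan at 29 days.
Longest path through PCR: 18 days (earliest finish 4, latest finish 15).
Float = 29 − 18 = 11.

11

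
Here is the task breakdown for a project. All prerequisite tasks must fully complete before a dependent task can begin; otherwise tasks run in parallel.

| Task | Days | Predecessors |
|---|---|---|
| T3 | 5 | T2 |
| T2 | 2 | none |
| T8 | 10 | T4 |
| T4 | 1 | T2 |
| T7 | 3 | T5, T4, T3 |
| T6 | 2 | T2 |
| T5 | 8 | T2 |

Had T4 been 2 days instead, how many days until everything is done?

Critical path before the change: T2→T4→T8 = 2+1+10 = 13 giving 13 days.
Since T4 is critical, the +1 change carries straight to that chain (now 14 days).
The critical path is still T2→T4→T8; finish is now 14 days.

14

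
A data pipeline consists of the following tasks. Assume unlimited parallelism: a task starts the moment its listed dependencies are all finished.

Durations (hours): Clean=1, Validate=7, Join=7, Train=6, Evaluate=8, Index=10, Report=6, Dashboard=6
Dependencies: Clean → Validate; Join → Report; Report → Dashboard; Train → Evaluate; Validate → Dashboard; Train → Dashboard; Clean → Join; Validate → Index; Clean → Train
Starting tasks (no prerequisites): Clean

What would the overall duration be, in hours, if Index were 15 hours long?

Baseline: Clean→Join→Report→Dashboard = 1+7+6+6 = 20 → 20 hours.
Index has 2 hours of float (longest path through it is 18).
New critical path: Clean→Validate→Index = 1+7+15 = 23 ⇒ 23 hours.

23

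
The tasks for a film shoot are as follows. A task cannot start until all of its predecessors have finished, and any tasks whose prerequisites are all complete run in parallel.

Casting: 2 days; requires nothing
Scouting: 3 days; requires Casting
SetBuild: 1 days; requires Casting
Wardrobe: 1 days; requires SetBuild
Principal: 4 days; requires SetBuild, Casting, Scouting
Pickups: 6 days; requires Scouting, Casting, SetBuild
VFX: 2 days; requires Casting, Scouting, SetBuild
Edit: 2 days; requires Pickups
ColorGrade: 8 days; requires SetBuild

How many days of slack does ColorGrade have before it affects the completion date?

Critical path: Casting→Scouting→Pickups→Edit = 2+3+6+2 = 13, so the finish is 13 days.
Longest path through ColorGrade: 11 days (earliest finish 11, latest finish 13).
Float = 13 − 11 = 2.

2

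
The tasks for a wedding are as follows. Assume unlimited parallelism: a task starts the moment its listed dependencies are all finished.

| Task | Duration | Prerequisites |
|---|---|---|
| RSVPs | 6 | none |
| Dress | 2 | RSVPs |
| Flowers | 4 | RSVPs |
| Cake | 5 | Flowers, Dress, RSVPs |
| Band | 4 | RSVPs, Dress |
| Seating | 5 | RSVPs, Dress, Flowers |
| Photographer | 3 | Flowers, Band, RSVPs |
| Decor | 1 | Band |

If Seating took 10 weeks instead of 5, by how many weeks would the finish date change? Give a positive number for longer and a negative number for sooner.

Actual critical path: RSVPs→Flowers→Seating = 6+4+5 = 15 ⇒ 15 weeks.
Seating lies on that path, so at 10 weeks the path becomes 20 weeks.
No other chain overtakes it, so the finish is 20 weeks.
Change in finish: 20 − 15 = +5 weeks.

5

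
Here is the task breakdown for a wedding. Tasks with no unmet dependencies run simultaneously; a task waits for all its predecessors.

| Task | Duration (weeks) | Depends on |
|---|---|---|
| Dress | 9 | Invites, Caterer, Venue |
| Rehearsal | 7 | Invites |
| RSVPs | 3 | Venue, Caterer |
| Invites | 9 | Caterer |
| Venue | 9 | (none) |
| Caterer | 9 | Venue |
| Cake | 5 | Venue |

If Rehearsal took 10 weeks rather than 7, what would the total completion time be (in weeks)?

Baseline: Venue→Caterer→Invites→Dress = 9+9+9+9 = 36 → 36 weeks.
The longest path through Rehearsal is only 34 weeks, so Rehearsal has float 2.
Now Venue→Caterer→Invites→Rehearsal = 9+9+9+10 = 37 is longest, so the finish becomes 37 weeks.

37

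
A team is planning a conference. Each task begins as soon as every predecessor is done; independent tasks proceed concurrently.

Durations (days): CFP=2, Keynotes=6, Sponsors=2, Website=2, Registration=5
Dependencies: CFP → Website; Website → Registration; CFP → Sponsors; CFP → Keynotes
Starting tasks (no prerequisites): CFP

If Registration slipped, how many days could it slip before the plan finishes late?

Critical path: CFP→Website→Registration = 2+2+5 = 9, so the finish is 9 days.
The longest chain containing Registration totals 9 days.
So Registration can slip 9 − 9 = 0 days.

0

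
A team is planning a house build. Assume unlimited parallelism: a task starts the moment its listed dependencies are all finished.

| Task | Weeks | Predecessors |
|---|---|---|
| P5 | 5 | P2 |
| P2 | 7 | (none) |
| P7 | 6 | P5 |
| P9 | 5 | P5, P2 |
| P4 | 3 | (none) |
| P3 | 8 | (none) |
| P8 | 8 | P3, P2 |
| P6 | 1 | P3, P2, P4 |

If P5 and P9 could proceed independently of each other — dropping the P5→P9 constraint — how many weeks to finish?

18

Before: longest chain P2→P5→P7 = 7+5+6 = 18, finish 18.
Without P5→P9, P9's earliest start moves from 12 to 7.
After: P2→P5→P7 = 7+5+6 = 18 → 18 weeks.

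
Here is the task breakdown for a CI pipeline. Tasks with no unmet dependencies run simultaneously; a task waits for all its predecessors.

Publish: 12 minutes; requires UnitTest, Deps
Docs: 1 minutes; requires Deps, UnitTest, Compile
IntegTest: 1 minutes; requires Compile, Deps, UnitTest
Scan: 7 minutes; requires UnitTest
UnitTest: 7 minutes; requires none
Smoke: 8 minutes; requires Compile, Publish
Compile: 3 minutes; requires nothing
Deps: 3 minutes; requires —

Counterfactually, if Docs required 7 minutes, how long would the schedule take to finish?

27

Baseline: UnitTest→Publish→Smoke = 7+12+8 = 27 → 27 minutes.
The longest path through Docs is only 8 minutes, so Docs has float 19.
That remains the longest chain; total 27 minutes.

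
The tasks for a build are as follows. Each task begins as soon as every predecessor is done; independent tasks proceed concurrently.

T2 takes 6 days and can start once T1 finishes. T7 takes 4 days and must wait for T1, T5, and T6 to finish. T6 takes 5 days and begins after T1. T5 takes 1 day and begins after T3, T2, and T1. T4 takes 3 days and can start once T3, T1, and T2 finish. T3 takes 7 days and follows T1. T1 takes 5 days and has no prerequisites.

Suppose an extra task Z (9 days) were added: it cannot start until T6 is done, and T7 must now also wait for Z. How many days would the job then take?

Originally the job takes 17 days.
With Z inserted, T7 now waits for max(T1, T5, T6, Z).
New critical path: T1→T6→Z→T7 = 5+5+9+4 = 23 ⇒ 23 days.

23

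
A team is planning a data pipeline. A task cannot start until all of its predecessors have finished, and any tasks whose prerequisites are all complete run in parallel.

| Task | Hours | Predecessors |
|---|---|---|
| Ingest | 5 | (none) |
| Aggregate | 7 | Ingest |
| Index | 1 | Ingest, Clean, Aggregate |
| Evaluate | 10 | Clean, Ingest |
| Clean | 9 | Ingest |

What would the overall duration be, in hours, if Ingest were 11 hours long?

As given, the longest chain is Ingest→Clean→Evaluate = 5+9+10 = 24, so the finish is 24 hours.
Since Ingest is critical, the +6 change carries straight to that chain (now 30 hours).
That remains the longest chain; total 30 hours.

30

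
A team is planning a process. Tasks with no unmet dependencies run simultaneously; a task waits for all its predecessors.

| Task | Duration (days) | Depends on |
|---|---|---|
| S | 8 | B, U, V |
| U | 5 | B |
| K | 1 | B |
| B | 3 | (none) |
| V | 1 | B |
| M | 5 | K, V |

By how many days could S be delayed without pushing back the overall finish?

0

The longest chain is B→U→S = 3+5+8 = 16; overall finish 16 days.
The longest chain containing S totals 16 days.
So S can slip 16 − 16 = 0 days.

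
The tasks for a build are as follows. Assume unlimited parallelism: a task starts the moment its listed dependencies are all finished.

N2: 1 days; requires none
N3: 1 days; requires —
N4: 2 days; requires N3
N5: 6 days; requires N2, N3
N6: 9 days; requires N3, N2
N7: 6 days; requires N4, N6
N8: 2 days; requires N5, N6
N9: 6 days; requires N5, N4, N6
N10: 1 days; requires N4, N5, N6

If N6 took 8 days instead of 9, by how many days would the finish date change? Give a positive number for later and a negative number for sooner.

As given, the longest chain is N2→N6→N7 = 1+9+6 = 16, so the finish is 16 days.
N6 is on the critical path; changing it to 8 makes that path 15 days.
No other chain overtakes it, so the finish is 15 days.
Change in finish: 15 − 16 = -1 days.

-1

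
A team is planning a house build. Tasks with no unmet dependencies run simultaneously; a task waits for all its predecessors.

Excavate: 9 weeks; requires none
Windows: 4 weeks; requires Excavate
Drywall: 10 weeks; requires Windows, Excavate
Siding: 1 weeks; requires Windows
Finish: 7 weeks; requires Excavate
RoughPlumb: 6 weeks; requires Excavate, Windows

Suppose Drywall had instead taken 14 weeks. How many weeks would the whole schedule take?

27

Actual critical path: Excavate→Windows→Drywall = 9+4+10 = 23 ⇒ 23 weeks.
Drywall lies on that path, so at 14 weeks the path becomes 27 weeks.
That remains the longest chain; total 27 weeks.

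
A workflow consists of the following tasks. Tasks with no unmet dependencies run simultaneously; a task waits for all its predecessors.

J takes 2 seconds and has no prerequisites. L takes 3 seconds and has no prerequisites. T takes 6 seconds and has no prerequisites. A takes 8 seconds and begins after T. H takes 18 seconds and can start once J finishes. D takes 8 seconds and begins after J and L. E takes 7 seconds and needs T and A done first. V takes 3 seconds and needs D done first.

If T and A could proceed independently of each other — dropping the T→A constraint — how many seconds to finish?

20

Before: longest chain T→A→E = 6+8+7 = 21, finish 21.
Without T→A, A's earliest start moves from 6 to 0.
The longest chain is now J→H = 2+18 = 20, so the project takes 20 seconds.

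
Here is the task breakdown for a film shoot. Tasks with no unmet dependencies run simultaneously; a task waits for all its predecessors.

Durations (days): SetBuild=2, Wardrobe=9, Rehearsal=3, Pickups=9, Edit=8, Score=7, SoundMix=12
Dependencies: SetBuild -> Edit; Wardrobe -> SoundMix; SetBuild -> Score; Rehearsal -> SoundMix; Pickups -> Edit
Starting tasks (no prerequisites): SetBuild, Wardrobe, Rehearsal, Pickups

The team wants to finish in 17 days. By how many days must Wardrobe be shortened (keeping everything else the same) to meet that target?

4

Current finish: 21 days; target: 17.
Wardrobe is on every critical path, so each day cut from Wardrobe cuts the finish by one (this holds down to a finish of 17).
Need 21 − 17 = 4 days off Wardrobe → Wardrobe becomes 5 days, finish becomes 17.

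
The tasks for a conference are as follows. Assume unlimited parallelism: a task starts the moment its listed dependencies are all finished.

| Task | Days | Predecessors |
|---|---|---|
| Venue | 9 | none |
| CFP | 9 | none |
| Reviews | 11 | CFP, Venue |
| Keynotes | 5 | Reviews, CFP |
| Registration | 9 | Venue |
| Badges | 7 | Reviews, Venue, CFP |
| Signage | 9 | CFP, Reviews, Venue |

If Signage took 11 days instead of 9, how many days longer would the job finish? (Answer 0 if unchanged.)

2

The binding path is Venue→Reviews→Signage = 9+11+9 = 29; finish at 29 days.
Signage lies on that path, so at 11 days the path becomes 31 days.
No other chain overtakes it, so the finish is 31 days.
Change in finish: 31 − 29 = +2 days.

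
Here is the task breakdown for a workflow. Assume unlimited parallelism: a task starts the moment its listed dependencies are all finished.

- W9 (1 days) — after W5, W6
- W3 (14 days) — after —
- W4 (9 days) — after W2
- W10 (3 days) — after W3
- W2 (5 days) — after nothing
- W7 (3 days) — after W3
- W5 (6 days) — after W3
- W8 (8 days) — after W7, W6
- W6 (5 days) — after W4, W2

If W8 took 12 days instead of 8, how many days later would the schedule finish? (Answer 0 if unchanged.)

4

Actual critical path: W2→W4→W6→W8 = 5+9+5+8 = 27 ⇒ 27 days.
W8 lies on that path, so at 12 days the path becomes 31 days.
That remains the longest chain; total 31 days.
Change in finish: 31 − 27 = +4 days.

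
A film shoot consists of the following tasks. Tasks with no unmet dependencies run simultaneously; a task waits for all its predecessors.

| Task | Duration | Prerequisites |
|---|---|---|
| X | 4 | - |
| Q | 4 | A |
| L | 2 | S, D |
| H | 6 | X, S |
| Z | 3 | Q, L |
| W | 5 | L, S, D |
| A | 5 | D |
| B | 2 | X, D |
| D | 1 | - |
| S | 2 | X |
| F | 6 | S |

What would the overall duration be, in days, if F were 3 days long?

13

The binding path is D→A→Q→Z = 1+5+4+3 = 13; finish at 13 days.
F has 1 day of float (longest path through it is 12).
That remains the longest chain; total 13 days.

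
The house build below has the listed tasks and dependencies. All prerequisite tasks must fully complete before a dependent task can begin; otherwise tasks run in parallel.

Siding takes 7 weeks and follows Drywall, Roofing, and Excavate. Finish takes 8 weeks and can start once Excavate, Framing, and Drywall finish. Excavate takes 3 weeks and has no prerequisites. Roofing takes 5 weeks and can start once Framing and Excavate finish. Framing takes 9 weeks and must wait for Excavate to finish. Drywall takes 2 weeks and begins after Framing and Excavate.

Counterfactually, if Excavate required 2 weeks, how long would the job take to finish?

Critical path before the change: Excavate→Framing→Roofing→Siding = 3+9+5+7 = 24 giving 24 weeks.
Since Excavate is critical, the -1 change carries straight to that chain (now 23 weeks).
The critical path is still Excavate→Framing→Roofing→Siding; finish is now 23 weeks.

23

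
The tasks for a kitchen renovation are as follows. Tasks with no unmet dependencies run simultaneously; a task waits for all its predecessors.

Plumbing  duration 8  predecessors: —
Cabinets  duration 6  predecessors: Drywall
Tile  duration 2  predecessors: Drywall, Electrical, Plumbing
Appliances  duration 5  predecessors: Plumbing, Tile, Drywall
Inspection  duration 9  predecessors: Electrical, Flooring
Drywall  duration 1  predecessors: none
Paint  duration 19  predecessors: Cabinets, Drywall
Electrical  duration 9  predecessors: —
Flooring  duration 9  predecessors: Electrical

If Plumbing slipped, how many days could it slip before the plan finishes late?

The longest chain is Electrical→Flooring→Inspection = 9+9+9 = 27; overall finish 27 days.
The longest chain containing Plumbing totals 15 days.
Slack of Plumbing = 12 − 0 = 12 days.

12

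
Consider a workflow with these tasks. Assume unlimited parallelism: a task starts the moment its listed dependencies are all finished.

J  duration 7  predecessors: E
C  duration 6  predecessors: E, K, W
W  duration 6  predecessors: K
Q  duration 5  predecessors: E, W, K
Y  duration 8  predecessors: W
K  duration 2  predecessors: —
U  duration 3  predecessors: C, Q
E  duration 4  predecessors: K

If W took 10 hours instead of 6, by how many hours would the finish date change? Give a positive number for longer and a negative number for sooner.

As given, the longest chain is K→W→C→U = 2+6+6+3 = 17, so the finish is 17 hours.
Since W is critical, the +4 change carries straight to that chain (now 21 hours).
No other chain overtakes it, so the finish is 21 hours.
Change in finish: 21 − 17 = +4 hours.

4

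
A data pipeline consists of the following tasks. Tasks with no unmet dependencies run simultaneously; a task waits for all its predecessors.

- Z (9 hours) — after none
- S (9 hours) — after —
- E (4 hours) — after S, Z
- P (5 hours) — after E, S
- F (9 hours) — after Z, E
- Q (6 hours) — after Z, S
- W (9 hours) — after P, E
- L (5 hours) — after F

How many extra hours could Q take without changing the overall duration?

Z→E→P→W = 9+4+5+9 = 27 sets the makespan at 27 hours.
The longest chain containing Q totals 15 hours.
Float = 27 − 15 = 12.

12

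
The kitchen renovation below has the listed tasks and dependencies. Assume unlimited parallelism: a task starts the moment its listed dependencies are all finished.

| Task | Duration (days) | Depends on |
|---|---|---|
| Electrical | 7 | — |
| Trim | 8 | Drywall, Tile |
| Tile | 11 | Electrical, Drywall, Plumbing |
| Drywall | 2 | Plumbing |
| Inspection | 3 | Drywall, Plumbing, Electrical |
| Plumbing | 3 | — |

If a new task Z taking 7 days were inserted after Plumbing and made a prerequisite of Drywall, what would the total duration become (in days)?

31

Originally the kitchen renovation takes 26 days.
With Z inserted, Drywall now waits for max(Plumbing, Z).
New critical path: Plumbing→Z→Drywall→Tile→Trim = 3+7+2+11+8 = 31 ⇒ 31 days.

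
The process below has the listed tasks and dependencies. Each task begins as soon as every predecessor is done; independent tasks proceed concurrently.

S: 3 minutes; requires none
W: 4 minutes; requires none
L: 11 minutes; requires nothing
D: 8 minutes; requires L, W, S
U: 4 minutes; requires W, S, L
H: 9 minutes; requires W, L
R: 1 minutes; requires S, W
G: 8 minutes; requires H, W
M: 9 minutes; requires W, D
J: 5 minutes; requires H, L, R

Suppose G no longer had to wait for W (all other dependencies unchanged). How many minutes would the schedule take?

Before: longest chain L→D→M = 11+8+9 = 28, finish 28.
Dropping W→G doesn't change G's earliest start (20); another predecessor still binds.
New critical path: L→D→M = 11+8+9 = 28 ⇒ 28 minutes.

28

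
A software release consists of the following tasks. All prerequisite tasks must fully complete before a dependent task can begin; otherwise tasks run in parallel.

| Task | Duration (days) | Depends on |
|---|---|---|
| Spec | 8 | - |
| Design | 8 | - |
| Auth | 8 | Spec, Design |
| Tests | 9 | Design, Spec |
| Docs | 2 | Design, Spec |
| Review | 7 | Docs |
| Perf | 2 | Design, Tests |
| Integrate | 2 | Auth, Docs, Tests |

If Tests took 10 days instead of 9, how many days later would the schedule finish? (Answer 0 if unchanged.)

Critical path before the change: Spec→Tests→Perf = 8+9+2 = 19 giving 19 days.
Since Tests is critical, the +1 change carries straight to that chain (now 20 days).
No other chain overtakes it, so the finish is 20 days.
Change in finish: 20 − 19 = +1 days.

1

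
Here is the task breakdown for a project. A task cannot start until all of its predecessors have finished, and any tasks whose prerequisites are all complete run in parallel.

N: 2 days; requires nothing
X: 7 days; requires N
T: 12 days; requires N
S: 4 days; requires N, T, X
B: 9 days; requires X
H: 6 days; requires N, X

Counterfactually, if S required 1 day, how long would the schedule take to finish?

As given, the longest chain is N→T→S = 2+12+4 = 18, so the finish is 18 days.
S is on the critical path; changing it to 1 makes that path 15 days.
New critical path: N→X→B = 2+7+9 = 18 ⇒ 18 days.

18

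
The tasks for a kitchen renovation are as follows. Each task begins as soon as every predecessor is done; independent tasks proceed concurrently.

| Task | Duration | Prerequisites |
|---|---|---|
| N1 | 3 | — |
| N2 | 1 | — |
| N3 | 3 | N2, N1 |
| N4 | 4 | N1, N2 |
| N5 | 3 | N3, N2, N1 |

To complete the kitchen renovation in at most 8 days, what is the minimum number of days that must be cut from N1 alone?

Current finish: 9 days; target: 8.
N1 is on every critical path, so each day cut from N1 cuts the finish by one (this holds down to a finish of 7).
Need 9 − 8 = 1 day off N1 → N1 becomes 2 days, finish becomes 8.

1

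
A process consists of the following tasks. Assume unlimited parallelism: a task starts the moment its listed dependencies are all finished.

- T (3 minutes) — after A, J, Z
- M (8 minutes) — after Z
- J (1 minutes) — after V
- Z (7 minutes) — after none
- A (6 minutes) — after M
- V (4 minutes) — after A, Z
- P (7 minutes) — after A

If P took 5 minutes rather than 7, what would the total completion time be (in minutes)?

29

Critical path before the change: Z→M→A→V→J→T = 7+8+6+4+1+3 = 29 giving 29 minutes.
The longest path through P is only 28 minutes, so P has float 1.
No other chain overtakes it, so the finish is 29 minutes.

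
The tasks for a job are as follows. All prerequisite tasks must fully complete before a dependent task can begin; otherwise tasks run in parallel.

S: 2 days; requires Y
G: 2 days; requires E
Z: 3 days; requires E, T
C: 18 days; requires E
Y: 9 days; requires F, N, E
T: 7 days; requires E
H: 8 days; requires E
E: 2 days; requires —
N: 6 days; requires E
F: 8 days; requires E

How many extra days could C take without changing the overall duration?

E→F→Y→S = 2+8+9+2 = 21 sets the makespan at 21 days.
Longest path through C: 20 days (earliest finish 20, latest finish 21).
So C can slip 21 − 20 = 1 day.

1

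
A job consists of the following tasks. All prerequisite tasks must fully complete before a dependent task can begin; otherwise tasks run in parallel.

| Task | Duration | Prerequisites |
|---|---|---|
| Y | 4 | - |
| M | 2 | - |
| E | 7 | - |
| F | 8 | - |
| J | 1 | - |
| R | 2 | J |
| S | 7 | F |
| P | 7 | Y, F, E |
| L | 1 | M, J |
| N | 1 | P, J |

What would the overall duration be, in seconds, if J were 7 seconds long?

16

The binding path is F→P→N = 8+7+1 = 16; finish at 16 seconds.
The longest path through J is only 3 seconds, so J has float 13.
That remains the longest chain; total 16 seconds.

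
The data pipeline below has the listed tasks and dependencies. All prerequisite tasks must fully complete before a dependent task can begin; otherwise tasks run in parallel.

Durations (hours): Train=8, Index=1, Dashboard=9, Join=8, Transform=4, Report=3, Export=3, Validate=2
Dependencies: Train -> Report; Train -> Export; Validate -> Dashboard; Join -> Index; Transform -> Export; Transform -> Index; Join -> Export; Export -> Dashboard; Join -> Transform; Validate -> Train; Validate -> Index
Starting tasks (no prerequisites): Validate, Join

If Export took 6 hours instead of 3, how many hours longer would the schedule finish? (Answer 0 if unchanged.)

3

Baseline: Join→Transform→Export→Dashboard = 8+4+3+9 = 24 → 24 hours.
Export is on the critical path; changing it to 6 makes that path 27 hours.
The critical path is still Join→Transform→Export→Dashboard; finish is now 27 hours.
Change in finish: 27 − 24 = +3 hours.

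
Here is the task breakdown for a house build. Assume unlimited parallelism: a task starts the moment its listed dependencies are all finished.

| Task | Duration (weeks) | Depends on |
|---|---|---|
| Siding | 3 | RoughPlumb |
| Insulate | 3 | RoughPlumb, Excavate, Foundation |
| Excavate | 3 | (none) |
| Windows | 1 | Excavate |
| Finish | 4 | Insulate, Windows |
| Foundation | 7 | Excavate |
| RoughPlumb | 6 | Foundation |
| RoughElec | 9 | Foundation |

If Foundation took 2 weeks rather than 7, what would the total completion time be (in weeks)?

Critical path before the change: Excavate→Foundation→RoughPlumb→Insulate→Finish = 3+7+6+3+4 = 23 giving 23 weeks.
Since Foundation is critical, the -5 change carries straight to that chain (now 18 weeks).
That remains the longest chain; total 18 weeks.

18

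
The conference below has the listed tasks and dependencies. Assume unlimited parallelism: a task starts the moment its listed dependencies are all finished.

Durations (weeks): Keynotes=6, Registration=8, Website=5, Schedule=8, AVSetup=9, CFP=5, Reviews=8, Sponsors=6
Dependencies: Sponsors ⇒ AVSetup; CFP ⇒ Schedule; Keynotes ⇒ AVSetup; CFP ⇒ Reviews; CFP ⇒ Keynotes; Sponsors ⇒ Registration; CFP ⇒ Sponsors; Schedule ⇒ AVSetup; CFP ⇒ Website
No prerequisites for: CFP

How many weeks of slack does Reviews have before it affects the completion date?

Critical path: CFP→Schedule→AVSetup = 5+8+9 = 22, so the finish is 22 weeks.
Longest path through Reviews: 13 weeks (earliest finish 13, latest finish 22).
So Reviews can slip 22 − 13 = 9 weeks.

9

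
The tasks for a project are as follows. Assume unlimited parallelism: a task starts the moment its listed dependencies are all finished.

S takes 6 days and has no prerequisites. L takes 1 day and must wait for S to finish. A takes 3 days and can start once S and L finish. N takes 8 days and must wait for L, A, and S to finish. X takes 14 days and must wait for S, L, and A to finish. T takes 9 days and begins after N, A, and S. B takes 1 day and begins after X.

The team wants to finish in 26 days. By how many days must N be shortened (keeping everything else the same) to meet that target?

1

Current finish: 27 days; target: 26.
N is on every critical path, so each day cut from N cuts the finish by one (this holds down to a finish of 25).
Need 27 − 26 = 1 day off N → N becomes 7 days, finish becomes 26.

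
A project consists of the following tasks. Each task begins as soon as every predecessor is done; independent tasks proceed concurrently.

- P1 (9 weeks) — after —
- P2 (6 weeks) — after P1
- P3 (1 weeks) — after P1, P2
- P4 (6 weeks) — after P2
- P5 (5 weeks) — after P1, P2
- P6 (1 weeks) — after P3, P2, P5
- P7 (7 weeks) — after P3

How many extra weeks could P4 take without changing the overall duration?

P1→P2→P3→P7 = 9+6+1+7 = 23 sets the makespan at 23 weeks.
P4 finishes as early as 21 and must finish by 23.
Slack of P4 = 17 − 15 = 2 weeks.

2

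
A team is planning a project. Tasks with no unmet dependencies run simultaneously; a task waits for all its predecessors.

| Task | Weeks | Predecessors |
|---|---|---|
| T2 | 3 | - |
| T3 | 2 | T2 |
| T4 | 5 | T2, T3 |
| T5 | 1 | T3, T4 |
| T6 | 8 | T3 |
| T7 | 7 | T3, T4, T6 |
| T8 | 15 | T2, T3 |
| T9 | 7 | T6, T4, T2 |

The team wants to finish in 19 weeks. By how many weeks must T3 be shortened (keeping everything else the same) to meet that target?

1

Current finish: 20 weeks; target: 19.
T3 is on every critical path, so each week cut from T3 cuts the finish by one (this holds down to a finish of 19).
Need 20 − 19 = 1 week off T3 → T3 becomes 1 week, finish becomes 19.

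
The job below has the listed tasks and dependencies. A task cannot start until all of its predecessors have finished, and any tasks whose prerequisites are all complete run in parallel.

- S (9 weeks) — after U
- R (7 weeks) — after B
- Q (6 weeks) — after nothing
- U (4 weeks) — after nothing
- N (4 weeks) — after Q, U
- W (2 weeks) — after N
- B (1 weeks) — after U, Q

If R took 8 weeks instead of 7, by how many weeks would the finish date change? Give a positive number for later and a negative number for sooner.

1

Actual critical path: Q→B→R = 6+1+7 = 14 ⇒ 14 weeks.
R is on the critical path; changing it to 8 makes that path 15 weeks.
No other chain overtakes it, so the finish is 15 weeks.
Change in finish: 15 − 14 = +1 weeks.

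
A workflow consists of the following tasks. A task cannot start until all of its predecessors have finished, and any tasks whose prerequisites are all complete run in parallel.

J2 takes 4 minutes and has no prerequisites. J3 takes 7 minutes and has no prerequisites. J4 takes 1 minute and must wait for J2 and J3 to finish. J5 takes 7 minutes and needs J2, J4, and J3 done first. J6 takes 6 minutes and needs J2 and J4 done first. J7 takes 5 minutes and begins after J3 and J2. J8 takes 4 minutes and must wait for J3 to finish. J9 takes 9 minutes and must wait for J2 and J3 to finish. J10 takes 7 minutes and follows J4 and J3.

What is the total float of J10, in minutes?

1

Critical path: J3→J9 = 7+9 = 16, so the finish is 16 minutes.
Longest path through J10: 15 minutes (earliest finish 15, latest finish 16).
Float = 16 − 15 = 1.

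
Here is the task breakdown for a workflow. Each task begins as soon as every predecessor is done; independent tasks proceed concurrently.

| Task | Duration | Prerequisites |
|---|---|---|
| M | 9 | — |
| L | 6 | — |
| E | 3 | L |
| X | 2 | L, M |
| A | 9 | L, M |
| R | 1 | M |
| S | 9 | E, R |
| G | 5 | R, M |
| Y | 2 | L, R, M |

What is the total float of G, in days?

4

Critical path: M→R→S = 9+1+9 = 19, so the finish is 19 days.
G finishes as early as 15 and must finish by 19.
Slack of G = 14 − 10 = 4 days.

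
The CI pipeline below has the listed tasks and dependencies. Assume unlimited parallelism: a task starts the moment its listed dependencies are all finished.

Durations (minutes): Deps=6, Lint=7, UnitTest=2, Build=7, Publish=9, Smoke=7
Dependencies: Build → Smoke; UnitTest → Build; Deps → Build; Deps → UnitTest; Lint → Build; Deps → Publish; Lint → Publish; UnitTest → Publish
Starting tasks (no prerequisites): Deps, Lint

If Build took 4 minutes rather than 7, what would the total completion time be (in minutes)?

19

The binding path is Deps→UnitTest→Build→Smoke = 6+2+7+7 = 22; finish at 22 minutes.
Since Build is critical, the -3 change carries straight to that chain (now 19 minutes).
No other chain overtakes it, so the finish is 19 minutes.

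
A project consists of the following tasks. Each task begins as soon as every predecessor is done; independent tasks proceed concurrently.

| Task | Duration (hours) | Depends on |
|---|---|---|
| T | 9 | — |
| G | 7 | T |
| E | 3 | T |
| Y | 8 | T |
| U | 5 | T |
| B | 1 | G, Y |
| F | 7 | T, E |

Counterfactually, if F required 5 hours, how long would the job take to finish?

18

Baseline: T→E→F = 9+3+7 = 19 → 19 hours.
F is on the critical path; changing it to 5 makes that path 17 hours.
New critical path: T→Y→B = 9+8+1 = 18 ⇒ 18 hours.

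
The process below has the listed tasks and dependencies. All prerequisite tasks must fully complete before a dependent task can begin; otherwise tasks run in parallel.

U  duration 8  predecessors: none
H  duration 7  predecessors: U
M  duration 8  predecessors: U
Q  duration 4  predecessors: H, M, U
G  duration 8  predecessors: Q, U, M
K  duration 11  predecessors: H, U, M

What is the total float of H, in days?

1

Critical path: U→M→Q→G = 8+8+4+8 = 28, so the finish is 28 days.
The longest chain containing H totals 27 days.
Float = 28 − 27 = 1.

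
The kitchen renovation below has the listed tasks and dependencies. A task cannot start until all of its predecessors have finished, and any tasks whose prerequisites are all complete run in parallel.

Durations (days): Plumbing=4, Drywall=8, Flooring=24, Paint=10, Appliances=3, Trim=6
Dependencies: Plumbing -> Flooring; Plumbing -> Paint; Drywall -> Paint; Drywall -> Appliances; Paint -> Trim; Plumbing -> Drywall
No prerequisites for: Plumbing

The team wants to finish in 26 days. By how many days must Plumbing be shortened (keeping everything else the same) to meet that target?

Current finish: 28 days; target: 26.
Plumbing is on every critical path, so each day cut from Plumbing cuts the finish by one (this holds down to a finish of 25).
Need 28 − 26 = 2 days off Plumbing → Plumbing becomes 2 days, finish becomes 26.

2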